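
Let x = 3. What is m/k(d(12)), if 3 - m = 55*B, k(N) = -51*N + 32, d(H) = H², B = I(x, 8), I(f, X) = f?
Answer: 81/3656 ≈ 0.022155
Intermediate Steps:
B = 3
k(N) = 32 - 51*N
m = -162 (m = 3 - 55*3 = 3 - 1*165 = 3 - 165 = -162)
m/k(d(12)) = -162/(32 - 51*12²) = -162/(32 - 51*144) = -162/(32 - 7344) = -162/(-7312) = -162*(-1/7312) = 81/3656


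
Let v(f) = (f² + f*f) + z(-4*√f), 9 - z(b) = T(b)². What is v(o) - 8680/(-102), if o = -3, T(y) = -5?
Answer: 4442/51 ≈ 87.098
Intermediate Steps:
z(b) = -16 (z(b) = 9 - 1*(-5)² = 9 - 1*25 = 9 - 25 = -16)
v(f) = -16 + 2*f² (v(f) = (f² + f*f) - 16 = (f² + f²) - 16 = 2*f² - 16 = -16 + 2*f²)
v(o) - 8680/(-102) = (-16 + 2*(-3)²) - 8680/(-102) = (-16 + 2*9) - 8680*(-1)/102 = (-16 + 18) - 70*(-62/51) = 2 + 4340/51 = 4442/51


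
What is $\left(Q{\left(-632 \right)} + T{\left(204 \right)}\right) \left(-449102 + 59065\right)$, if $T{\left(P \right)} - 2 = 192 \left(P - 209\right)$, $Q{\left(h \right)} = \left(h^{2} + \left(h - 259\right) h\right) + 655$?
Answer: $-375306472621$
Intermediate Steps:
$Q{\left(h \right)} = 655 + h^{2} + h \left(-259 + h\right)$ ($Q{\left(h \right)} = \left(h^{2} + \left(h - 259\right) h\right) + 655 = \left(h^{2} + \left(-259 + h\right) h\right) + 655 = \left(h^{2} + h \left(-259 + h\right)\right) + 655 = 655 + h^{2} + h \left(-259 + h\right)$)
$T{\left(P \right)} = -40126 + 192 P$ ($T{\left(P \right)} = 2 + 192 \left(P - 209\right) = 2 + 192 \left(-209 + P\right) = 2 + \left(-40128 + 192 P\right) = -40126 + 192 P$)
$\left(Q{\left(-632 \right)} + T{\left(204 \right)}\right) \left(-449102 + 59065\right) = \left(\left(655 - -163688 + 2 \left(-632\right)^{2}\right) + \left(-40126 + 192 \cdot 204\right)\right) \left(-449102 + 59065\right) = \left(\left(655 + 163688 + 2 \cdot 399424\right) + \left(-40126 + 39168\right)\right) \left(-390037\right) = \left(\left(655 + 163688 + 798848\right) - 958\right) \left(-390037\right) = \left(963191 - 958\right) \left(-390037\right) = 962233 \left(-390037\right) = -375306472621$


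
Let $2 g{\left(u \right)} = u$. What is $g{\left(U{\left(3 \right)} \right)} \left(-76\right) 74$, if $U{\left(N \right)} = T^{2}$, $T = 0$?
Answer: $0$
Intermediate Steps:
$U{\left(N \right)} = 0$ ($U{\left(N \right)} = 0^{2} = 0$)
$g{\left(u \right)} = \frac{u}{2}$
$g{\left(U{\left(3 \right)} \right)} \left(-76\right) 74 = \frac{1}{2} \cdot 0 \left(-76\right) 74 = 0 \left(-76\right) 74 = 0 \cdot 74 = 0$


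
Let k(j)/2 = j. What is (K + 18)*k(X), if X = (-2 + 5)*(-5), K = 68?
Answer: -2580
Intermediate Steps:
X = -15 (X = 3*(-5) = -15)
k(j) = 2*j
(K + 18)*k(X) = (68 + 18)*(2*(-15)) = 86*(-30) = -2580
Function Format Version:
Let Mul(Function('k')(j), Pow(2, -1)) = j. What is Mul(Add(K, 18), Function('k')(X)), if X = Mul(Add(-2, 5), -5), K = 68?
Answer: -2580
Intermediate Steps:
X = -15 (X = Mul(3, -5) = -15)
Function('k')(j) = Mul(2, j)
Mul(Add(K, 18), Function('k')(X)) = Mul(Add(68, 18), Mul(2, -15)) = Mul(86, -30) = -2580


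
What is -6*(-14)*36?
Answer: 3024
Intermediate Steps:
-6*(-14)*36 = 84*36 = 3024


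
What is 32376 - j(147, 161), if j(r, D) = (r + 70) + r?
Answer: 32012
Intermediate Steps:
j(r, D) = 70 + 2*r (j(r, D) = (70 + r) + r = 70 + 2*r)
32376 - j(147, 161) = 32376 - (70 + 2*147) = 32376 - (70 + 294) = 32376 - 1*364 = 32376 - 364 = 32012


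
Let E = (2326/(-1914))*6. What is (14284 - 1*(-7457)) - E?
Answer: 6937705/319 ≈ 21748.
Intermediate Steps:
E = -2326/319 (E = (2326*(-1/1914))*6 = -1163/957*6 = -2326/319 ≈ -7.2915)
(14284 - 1*(-7457)) - E = (14284 - 1*(-7457)) - 1*(-2326/319) = (14284 + 7457) + 2326/319 = 21741 + 2326/319 = 6937705/319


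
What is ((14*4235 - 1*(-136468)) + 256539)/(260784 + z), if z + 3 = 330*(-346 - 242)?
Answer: 452297/66741 ≈ 6.7769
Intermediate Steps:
z = -194043 (z = -3 + 330*(-346 - 242) = -3 + 330*(-588) = -3 - 194040 = -194043)
((14*4235 - 1*(-136468)) + 256539)/(260784 + z) = ((14*4235 - 1*(-136468)) + 256539)/(260784 - 194043) = ((59290 + 136468) + 256539)/66741 = (195758 + 256539)*(1/66741) = 452297*(1/66741) = 452297/66741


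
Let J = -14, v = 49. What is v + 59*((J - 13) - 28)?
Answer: -3196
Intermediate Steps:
v + 59*((J - 13) - 28) = 49 + 59*((-14 - 13) - 28) = 49 + 59*(-27 - 28) = 49 + 59*(-55) = 49 - 3245 = -3196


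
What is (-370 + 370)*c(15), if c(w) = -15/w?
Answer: 0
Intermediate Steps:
(-370 + 370)*c(15) = (-370 + 370)*(-15/15) = 0*(-15*1/15) = 0*(-1) = 0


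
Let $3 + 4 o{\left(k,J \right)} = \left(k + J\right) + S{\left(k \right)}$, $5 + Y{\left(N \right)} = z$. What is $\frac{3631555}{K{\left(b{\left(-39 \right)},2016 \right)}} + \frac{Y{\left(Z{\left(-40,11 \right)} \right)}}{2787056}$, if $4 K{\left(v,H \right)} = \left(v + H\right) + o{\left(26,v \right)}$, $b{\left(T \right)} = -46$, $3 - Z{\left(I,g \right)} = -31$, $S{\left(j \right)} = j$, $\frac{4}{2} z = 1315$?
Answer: $\frac{323883119153875}{43940724896} \approx 7370.9$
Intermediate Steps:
$z = \frac{1315}{2}$ ($z = \frac{1}{2} \cdot 1315 = \frac{1315}{2} \approx 657.5$)
$Z{\left(I,g \right)} = 34$ ($Z{\left(I,g \right)} = 3 - -31 = 3 + 31 = 34$)
$Y{\left(N \right)} = \frac{1305}{2}$ ($Y{\left(N \right)} = -5 + \frac{1315}{2} = \frac{1305}{2}$)
$o{\left(k,J \right)} = - \frac{3}{4} + \frac{k}{2} + \frac{J}{4}$ ($o{\left(k,J \right)} = - \frac{3}{4} + \frac{\left(k + J\right) + k}{4} = - \frac{3}{4} + \frac{\left(J + k\right) + k}{4} = - \frac{3}{4} + \frac{J + 2 k}{4} = - \frac{3}{4} + \left(\frac{k}{2} + \frac{J}{4}\right) = - \frac{3}{4} + \frac{k}{2} + \frac{J}{4}$)
$K{\left(v,H \right)} = \frac{49}{16} + \frac{H}{4} + \frac{5 v}{16}$ ($K{\left(v,H \right)} = \frac{\left(v + H\right) + \left(- \frac{3}{4} + \frac{1}{2} \cdot 26 + \frac{v}{4}\right)}{4} = \frac{\left(H + v\right) + \left(- \frac{3}{4} + 13 + \frac{v}{4}\right)}{4} = \frac{\left(H + v\right) + \left(\frac{49}{4} + \frac{v}{4}\right)}{4} = \frac{\frac{49}{4} + H + \frac{5 v}{4}}{4} = \frac{49}{16} + \frac{H}{4} + \frac{5 v}{16}$)
$\frac{3631555}{K{\left(b{\left(-39 \right)},2016 \right)}} + \frac{Y{\left(Z{\left(-40,11 \right)} \right)}}{2787056} = \frac{3631555}{\frac{49}{16} + \frac{1}{4} \cdot 2016 + \frac{5}{16} \left(-46\right)} + \frac{1305}{2 \cdot 2787056} = \frac{3631555}{\frac{49}{16} + 504 - \frac{115}{8}} + \frac{1305}{2} \cdot \frac{1}{2787056} = \frac{3631555}{\frac{7883}{16}} + \frac{1305}{5574112} = 3631555 \cdot \frac{16}{7883} + \frac{1305}{5574112} = \frac{58104880}{7883} + \frac{1305}{5574112} = \frac{323883119153875}{43940724896}$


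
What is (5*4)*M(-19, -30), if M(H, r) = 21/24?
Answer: 35/2 ≈ 17.500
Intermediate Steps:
M(H, r) = 7/8 (M(H, r) = 21*(1/24) = 7/8)
(5*4)*M(-19, -30) = (5*4)*(7/8) = 20*(7/8) = 35/2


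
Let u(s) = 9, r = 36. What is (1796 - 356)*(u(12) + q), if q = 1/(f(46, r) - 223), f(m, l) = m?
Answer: 764160/59 ≈ 12952.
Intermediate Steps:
q = -1/177 (q = 1/(46 - 223) = 1/(-177) = -1/177 ≈ -0.0056497)
(1796 - 356)*(u(12) + q) = (1796 - 356)*(9 - 1/177) = 1440*(1592/177) = 764160/59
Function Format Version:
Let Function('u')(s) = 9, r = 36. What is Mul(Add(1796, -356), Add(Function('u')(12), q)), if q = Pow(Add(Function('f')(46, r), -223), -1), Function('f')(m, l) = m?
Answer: Rational(764160, 59) ≈ 12952.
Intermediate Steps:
q = Rational(-1, 177) (q = Pow(Add(46, -223), -1) = Pow(-177, -1) = Rational(-1, 177) ≈ -0.0056497)
Mul(Add(1796, -356), Add(Function('u')(12), q)) = Mul(Add(1796, -356), Add(9, Rational(-1, 177))) = Mul(1440, Rational(1592, 177)) = Rational(764160, 59)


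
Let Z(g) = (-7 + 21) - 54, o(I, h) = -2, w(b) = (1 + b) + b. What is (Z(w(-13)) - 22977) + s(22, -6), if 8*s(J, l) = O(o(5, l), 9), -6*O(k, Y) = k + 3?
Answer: -1104817/48 ≈ -23017.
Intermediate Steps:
w(b) = 1 + 2*b
O(k, Y) = -1/2 - k/6 (O(k, Y) = -(k + 3)/6 = -(3 + k)/6 = -1/2 - k/6)
s(J, l) = -1/48 (s(J, l) = (-1/2 - 1/6*(-2))/8 = (-1/2 + 1/3)/8 = (1/8)*(-1/6) = -1/48)
Z(g) = -40 (Z(g) = 14 - 54 = -40)
(Z(w(-13)) - 22977) + s(22, -6) = (-40 - 22977) - 1/48 = -23017 - 1/48 = -1104817/48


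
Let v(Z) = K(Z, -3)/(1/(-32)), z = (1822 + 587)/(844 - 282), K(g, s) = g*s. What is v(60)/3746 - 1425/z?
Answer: -497684710/1504019 ≈ -330.90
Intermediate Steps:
z = 2409/562 ≈ 4.2865
v(Z) = 96*Z (v(Z) = (Z*(-3))/(1/(-32)) = (-3*Z)/(-1/32) = -3*Z*(-32) = 96*Z)
v(60)/3746 - 1425/z = (96*60)/3746 - 1425/2409/562 = 5760*(1/3746) - 1425*562/2409 = 2880/1873 - 266950/803 = -497684710/1504019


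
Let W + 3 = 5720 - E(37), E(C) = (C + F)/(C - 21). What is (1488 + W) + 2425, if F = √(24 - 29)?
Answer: 154043/16 - I*√5/16 ≈ 9627.7 - 0.13975*I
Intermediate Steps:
F = I*√5 (F = √(-5) = I*√5 ≈ 2.2361*I)
E(C) = (C + I*√5)/(-21 + C) (E(C) = (C + I*√5)/(C - 21) = (C + I*√5)/(-21 + C))
W = 91435/16 - I*√5/16 (W = -3 + (5720 - (37 + I*√5)/(-21 + 37)) = -3 + (5720 - (37 + I*√5)/16) = -3 + (5720 - (37/16 + I*√5/16)) = -3 + (5720 + (-37/16 - I*√5/16)) = -3 + (91483/16 - I*√5/16) = 91435/16 - I*√5/16 ≈ 5714.7 - 0.13975*I)
(1488 + W) + 2425 = (1488 + (91435/16 - I*√5/16)) + 2425 = (115243/16 - I*√5/16) + 2425 = 154043/16 - I*√5/16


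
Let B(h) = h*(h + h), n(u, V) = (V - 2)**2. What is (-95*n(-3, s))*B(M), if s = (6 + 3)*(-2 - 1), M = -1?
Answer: -159790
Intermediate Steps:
s = -27 (s = 9*(-3) = -27)
n(u, V) = (-2 + V)**2
B(h) = 2*h**2 (B(h) = h*(2*h) = 2*h**2)
(-95*n(-3, s))*B(M) = (-95*(-2 - 27)**2)*(2*(-1)**2) = (-95*(-29)**2)*(2*1) = -95*841*2 = -79895*2 = -159790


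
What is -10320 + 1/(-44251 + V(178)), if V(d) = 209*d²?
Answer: -67881915599/6577705 ≈ -10320.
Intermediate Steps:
-10320 + 1/(-44251 + V(178)) = -10320 + 1/(-44251 + 209*178²) = -10320 + 1/(-44251 + 209*31684) = -10320 + 1/(-44251 + 6621956) = -10320 + 1/6577705 = -67881915599/6577705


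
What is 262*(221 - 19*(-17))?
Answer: 142528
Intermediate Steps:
262*(221 - 19*(-17)) = 262*(221 + 323) = 262*544 = 142528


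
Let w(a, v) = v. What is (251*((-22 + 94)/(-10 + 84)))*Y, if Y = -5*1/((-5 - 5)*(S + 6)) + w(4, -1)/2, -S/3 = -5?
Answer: -30120/259 ≈ -116.29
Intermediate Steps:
S = 15 (S = -3*(-5) = 15)
Y = -10/21 (Y = -5*1/((-5 - 5)*(15 + 6)) - 1/2 = -5/((-10*21)) - 1*½ = -5/(-210) - ½ = -5*(-1/210) - ½ = 1/42 - ½ = -10/21 ≈ -0.47619)
(251*((-22 + 94)/(-10 + 84)))*Y = (251*((-22 + 94)/(-10 + 84)))*(-10/21) = (251*(72/74))*(-10/21) = (251*(72*(1/74)))*(-10/21) = (251*(36/37))*(-10/21) = (9036/37)*(-10/21) = -30120/259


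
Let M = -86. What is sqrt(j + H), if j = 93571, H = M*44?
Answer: 173*sqrt(3) ≈ 299.64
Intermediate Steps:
H = -3784 (H = -86*44 = -3784)
sqrt(j + H) = sqrt(93571 - 3784) = sqrt(89787) = 173*sqrt(3)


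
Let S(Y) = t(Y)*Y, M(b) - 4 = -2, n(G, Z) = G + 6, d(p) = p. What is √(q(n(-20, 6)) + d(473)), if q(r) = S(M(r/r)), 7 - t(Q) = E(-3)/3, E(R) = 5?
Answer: √4353/3 ≈ 21.992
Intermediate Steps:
n(G, Z) = 6 + G
M(b) = 2 (M(b) = 4 - 2 = 2)
t(Q) = 16/3 (t(Q) = 7 - 5/3 = 16/3)
S(Y) = 16*Y/3
q(r) = 32/3 (q(r) = (16/3)*2 = 32/3)
√(q(n(-20, 6)) + d(473)) = √(32/3 + 473) = √(1451/3) = √4353/3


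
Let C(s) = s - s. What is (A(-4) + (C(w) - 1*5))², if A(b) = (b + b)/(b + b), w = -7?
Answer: 16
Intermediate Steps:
C(s) = 0
A(b) = 1 (A(b) = (2*b)/((2*b)) = (2*b)*(1/(2*b)) = 1)
(A(-4) + (C(w) - 1*5))² = (1 + (0 - 1*5))² = (1 + (0 - 5))² = (1 - 5)² = (-4)² = 16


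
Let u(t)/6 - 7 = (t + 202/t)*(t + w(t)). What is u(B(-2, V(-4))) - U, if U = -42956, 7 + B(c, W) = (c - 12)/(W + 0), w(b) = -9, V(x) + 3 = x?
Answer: 234058/5 ≈ 46812.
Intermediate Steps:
V(x) = -3 + x
B(c, W) = -7 + (-12 + c)/W (B(c, W) = -7 + (c - 12)/(W + 0) = -7 + (-12 + c)/W)
u(t) = 42 + 6*(-9 + t)*(t + 202/t) (u(t) = 42 + 6*((t + 202/t)*(t - 9)) = 42 + 6*((t + 202/t)*(-9 + t)) = 42 + 6*((-9 + t)*(t + 202/t)) = 42 + 6*(-9 + t)*(t + 202/t))
u(B(-2, V(-4))) - U = (1254 - 10908*(-3 - 4)/(-12 - 2 - 7*(-3 - 4)) - 54*(-12 - 2 - 7*(-3 - 4))/(-3 - 4) + 6*((-12 - 2 - 7*(-3 - 4))/(-3 - 4))²) - 1*(-42956) = (1254 - 10908*(-7/(-12 - 2 - 7*(-7))) - 54*(-12 - 2 - 7*(-7))/(-7) + 6*((-12 - 2 - 7*(-7))/(-7))²) + 42956 = (1254 - 10908*(-7/(-12 - 2 + 49)) - (-54)*(-12 - 2 + 49)/7 + 6*(-(-12 - 2 + 49)/7)²) + 42956 = (1254 - 10908/((-⅐*35)) - (-54)*35/7 + 6*(-⅐*35)²) + 42956 = (1254 - 10908/(-5) - 54*(-5) + 6*(-5)²) + 42956 = (1254 - 10908*(-⅕) + 270 + 6*25) + 42956 = (1254 + 10908/5 + 270 + 150) + 42956 = 19278/5 + 42956 = 234058/5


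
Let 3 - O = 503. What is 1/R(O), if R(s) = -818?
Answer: -1/818 ≈ -0.0012225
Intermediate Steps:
O = -500 (O = 3 - 1*503 = 3 - 503 = -500)
1/R(O) = 1/(-818) = -1/818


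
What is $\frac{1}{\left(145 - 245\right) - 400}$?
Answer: $- \frac{1}{500} \approx -0.002$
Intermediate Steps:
$\frac{1}{\left(145 - 245\right) - 400} = \frac{1}{-100 - 400} = \frac{1}{-500} = - \frac{1}{500}$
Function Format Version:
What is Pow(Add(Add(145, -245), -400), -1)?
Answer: Rational(-1, 500) ≈ -0.0020000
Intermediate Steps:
Pow(Add(Add(145, -245), -400), -1) = Pow(Add(-100, -400), -1) = Pow(-500, -1) = Rational(-1, 500)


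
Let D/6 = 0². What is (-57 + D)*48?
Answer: -2736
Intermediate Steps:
D = 0 (D = 6*0² = 6*0 = 0)
(-57 + D)*48 = (-57 + 0)*48 = -57*48 = -2736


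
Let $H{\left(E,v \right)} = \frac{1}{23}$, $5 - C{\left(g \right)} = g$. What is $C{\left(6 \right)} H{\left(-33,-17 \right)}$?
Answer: $- \frac{1}{23} \approx -0.043478$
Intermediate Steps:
$C{\left(g \right)} = 5 - g$
$H{\left(E,v \right)} = \frac{1}{23}$
$C{\left(6 \right)} H{\left(-33,-17 \right)} = \left(5 - 6\right) \frac{1}{23} = \left(-1\right) \frac{1}{23} = - \frac{1}{23}$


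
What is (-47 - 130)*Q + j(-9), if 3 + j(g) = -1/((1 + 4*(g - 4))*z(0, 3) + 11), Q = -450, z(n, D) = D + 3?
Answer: 23495866/295 ≈ 79647.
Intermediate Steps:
z(n, D) = 3 + D
j(g) = -3 - 1/(-79 + 24*g) (j(g) = -3 - 1/((1 + 4*(g - 4))*(3 + 3) + 11) = -3 - 1/((1 + 4*(-4 + g))*6 + 11) = -3 - 1/((1 + (-16 + 4*g))*6 + 11) = -3 - 1/((-15 + 4*g)*6 + 11) = -3 - 1/((-90 + 24*g) + 11) = -3 - 1/(-79 + 24*g))
(-47 - 130)*Q + j(-9) = (-47 - 130)*(-450) + 4*(59 - 18*(-9))/(-79 + 24*(-9)) = -177*(-450) + 4*(59 + 162)/(-79 - 216) = 79650 + 4*221/(-295) = 79650 + 4*(-1/295)*221 = 79650 - 884/295 = 23495866/295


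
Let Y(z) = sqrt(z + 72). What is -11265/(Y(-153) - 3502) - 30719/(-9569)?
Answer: 150847552837/23471005873 + 20277*I/2452817 ≈ 6.427 + 0.0082668*I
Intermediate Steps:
Y(z) = sqrt(72 + z)
-11265/(Y(-153) - 3502) - 30719/(-9569) = -11265/(sqrt(72 - 153) - 3502) - 30719/(-9569) = -11265/(sqrt(-81) - 3502) - 30719*(-1/9569) = -11265/(9*I - 3502) + 30719/9569 = -11265*(-3502 - 9*I)/12264085 + 30719/9569 = -2253*(-3502 - 9*I)/2452817 + 30719/9569 = 30719/9569 - 2253*(-3502 - 9*I)/2452817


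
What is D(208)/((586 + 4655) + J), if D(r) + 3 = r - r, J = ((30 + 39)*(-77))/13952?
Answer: -13952/24372373 ≈ -0.00057245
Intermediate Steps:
J = -5313/13952 (J = (69*(-77))*(1/13952) = -5313*1/13952 = -5313/13952 ≈ -0.38081)
D(r) = -3 (D(r) = -3 + (r - r) = -3 + 0 = -3)
D(208)/((586 + 4655) + J) = -3/((586 + 4655) - 5313/13952) = -3/(5241 - 5313/13952) = -3/73117119/13952 = -3*13952/73117119 = -13952/24372373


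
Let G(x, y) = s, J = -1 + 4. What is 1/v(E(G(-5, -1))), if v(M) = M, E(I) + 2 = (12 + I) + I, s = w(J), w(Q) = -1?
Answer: ⅛ ≈ 0.12500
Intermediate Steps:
J = 3
s = -1
G(x, y) = -1
E(I) = 10 + 2*I (E(I) = -2 + ((12 + I) + I) = -2 + (12 + 2*I) = 10 + 2*I)
1/v(E(G(-5, -1))) = 1/(10 + 2*(-1)) = 1/(10 - 2) = 1/8 = ⅛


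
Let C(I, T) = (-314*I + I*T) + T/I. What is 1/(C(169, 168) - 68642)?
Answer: -169/15770236 ≈ -1.0716e-5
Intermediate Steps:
C(I, T) = -314*I + I*T + T/I
1/(C(169, 168) - 68642) = 1/((168 + 169²*(-314 + 168))/169 - 68642) = 1/((168 + 28561*(-146))/169 - 68642) = 1/((168 - 4169906)/169 - 68642) = 1/((1/169)*(-4169738) - 68642) = 1/(-4169738/169 - 68642) = 1/(-15770236/169) = -169/15770236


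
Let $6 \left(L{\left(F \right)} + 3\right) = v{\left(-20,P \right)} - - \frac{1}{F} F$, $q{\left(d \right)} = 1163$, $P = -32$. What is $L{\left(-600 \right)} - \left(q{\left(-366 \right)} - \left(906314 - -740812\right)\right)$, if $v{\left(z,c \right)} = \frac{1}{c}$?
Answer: $\frac{316024351}{192} \approx 1.646 \cdot 10^{6}$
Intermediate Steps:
$L{\left(F \right)} = - \frac{545}{192}$ ($L{\left(F \right)} = -3 + \frac{\frac{1}{-32} - - \frac{1}{F} F}{6} = -3 + \frac{- \frac{1}{32} - -1}{6} = -3 + \frac{- \frac{1}{32} + 1}{6} = -3 + \frac{1}{6} \cdot \frac{31}{32} = -3 + \frac{31}{192} = - \frac{545}{192}$)
$L{\left(-600 \right)} - \left(q{\left(-366 \right)} - \left(906314 - -740812\right)\right) = - \frac{545}{192} - \left(1163 - \left(906314 - -740812\right)\right) = - \frac{545}{192} - \left(1163 - \left(906314 + 740812\right)\right) = - \frac{545}{192} - \left(1163 - 1647126\right) = - \frac{545}{192} - -1645963 = - \frac{545}{192} + 1645963 = \frac{316024351}{192}$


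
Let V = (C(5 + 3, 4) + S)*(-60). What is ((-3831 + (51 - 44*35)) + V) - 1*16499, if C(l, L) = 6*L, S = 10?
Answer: -23859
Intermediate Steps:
V = -2040 (V = (6*4 + 10)*(-60) = (24 + 10)*(-60) = 34*(-60) = -2040)
((-3831 + (51 - 44*35)) + V) - 1*16499 = ((-3831 + (51 - 44*35)) - 2040) - 1*16499 = ((-3831 + (51 - 1540)) - 2040) - 16499 = ((-3831 - 1489) - 2040) - 16499 = (-5320 - 2040) - 16499 = -7360 - 16499 = -23859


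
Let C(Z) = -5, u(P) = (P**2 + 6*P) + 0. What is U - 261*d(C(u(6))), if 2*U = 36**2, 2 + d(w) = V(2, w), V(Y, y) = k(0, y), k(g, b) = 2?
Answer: 648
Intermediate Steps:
V(Y, y) = 2
u(P) = P**2 + 6*P
d(w) = 0 (d(w) = -2 + 2 = 0)
U = 648 (U = (1/2)*36**2 = (1/2)*1296 = 648)
U - 261*d(C(u(6))) = 648 - 261*0 = 648 + 0 = 648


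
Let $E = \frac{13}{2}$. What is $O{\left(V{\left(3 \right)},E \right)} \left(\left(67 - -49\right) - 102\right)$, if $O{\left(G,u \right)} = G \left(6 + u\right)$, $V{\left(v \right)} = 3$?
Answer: $525$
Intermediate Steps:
$E = \frac{13}{2}$ ($E = 13 \cdot \frac{1}{2} = \frac{13}{2} \approx 6.5$)
$O{\left(V{\left(3 \right)},E \right)} \left(\left(67 - -49\right) - 102\right) = 3 \left(6 + \frac{13}{2}\right) \left(\left(67 - -49\right) - 102\right) = 3 \cdot \frac{25}{2} \left(\left(67 + 49\right) - 102\right) = \frac{75 \left(116 - 102\right)}{2} = \frac{75}{2} \cdot 14 = 525$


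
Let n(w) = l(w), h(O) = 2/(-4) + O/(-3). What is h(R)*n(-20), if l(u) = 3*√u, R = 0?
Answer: -3*I*√5 ≈ -6.7082*I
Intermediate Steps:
h(O) = -½ - O/3 (h(O) = 2*(-¼) + O*(-⅓) = -½ - O/3)
n(w) = 3*√w
h(R)*n(-20) = (-½ - ⅓*0)*(3*√(-20)) = (-½ + 0)*(3*(2*I*√5)) = -3*I*√5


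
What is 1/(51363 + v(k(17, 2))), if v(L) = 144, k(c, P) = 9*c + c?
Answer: 1/51507 ≈ 1.9415e-5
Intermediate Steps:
k(c, P) = 10*c
1/(51363 + v(k(17, 2))) = 1/(51363 + 144) = 1/51507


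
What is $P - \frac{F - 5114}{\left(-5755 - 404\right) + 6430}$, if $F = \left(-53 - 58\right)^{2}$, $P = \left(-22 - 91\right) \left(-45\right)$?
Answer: $\frac{1370828}{271} \approx 5058.4$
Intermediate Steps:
$P = 5085$ ($P = \left(-113\right) \left(-45\right) = 5085$)
$F = 12321$ ($F = \left(-111\right)^{2} = 12321$)
$P - \frac{F - 5114}{\left(-5755 - 404\right) + 6430} = 5085 - \frac{12321 - 5114}{\left(-5755 - 404\right) + 6430} = 5085 - \frac{7207}{-6159 + 6430} = 5085 - \frac{7207}{271} = \frac{1370828}{271}$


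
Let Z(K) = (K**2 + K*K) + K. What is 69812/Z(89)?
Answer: 69812/15931 ≈ 4.3821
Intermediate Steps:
Z(K) = K + 2*K**2 (Z(K) = (K**2 + K**2) + K = 2*K**2 + K = K + 2*K**2)
69812/Z(89) = 69812/((89*(1 + 2*89))) = 69812/((89*(1 + 178))) = 69812/((89*179)) = 69812/15931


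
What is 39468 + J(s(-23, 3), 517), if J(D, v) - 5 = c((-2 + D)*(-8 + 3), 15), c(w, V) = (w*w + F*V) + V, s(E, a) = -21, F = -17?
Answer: 52458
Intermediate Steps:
c(w, V) = w**2 - 16*V (c(w, V) = (w*w - 17*V) + V = (w**2 - 17*V) + V = w**2 - 16*V)
J(D, v) = -235 + (10 - 5*D)**2 (J(D, v) = 5 + (((-2 + D)*(-8 + 3))**2 - 16*15) = 5 + (((-2 + D)*(-5))**2 - 240) = 5 + ((10 - 5*D)**2 - 240) = 5 + (-240 + (10 - 5*D)**2) = -235 + (10 - 5*D)**2)
39468 + J(s(-23, 3), 517) = 39468 + (-235 + 25*(-2 - 21)**2) = 39468 + (-235 + 25*(-23)**2) = 39468 + (-235 + 25*529) = 39468 + (-235 + 13225) = 39468 + 12990 = 52458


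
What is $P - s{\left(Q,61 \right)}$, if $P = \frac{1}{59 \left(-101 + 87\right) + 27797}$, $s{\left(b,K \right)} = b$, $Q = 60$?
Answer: $- \frac{1618259}{26971} \approx -60.0$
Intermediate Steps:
$P = \frac{1}{26971}$ ($P = \frac{1}{59 \left(-14\right) + 27797} = \frac{1}{-826 + 27797} = \frac{1}{26971} \approx 3.7077 \cdot 10^{-5}$)
$P - s{\left(Q,61 \right)} = \frac{1}{26971} - 60 = - \frac{1618259}{26971}$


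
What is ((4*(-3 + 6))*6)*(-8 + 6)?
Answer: -144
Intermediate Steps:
((4*(-3 + 6))*6)*(-8 + 6) = ((4*3)*6)*(-2) = (12*6)*(-2) = 72*(-2) = -144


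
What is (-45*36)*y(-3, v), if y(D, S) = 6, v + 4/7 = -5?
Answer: -9720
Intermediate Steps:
v = -39/7 (v = -4/7 - 5 = -39/7 ≈ -5.5714)
(-45*36)*y(-3, v) = -45*36*6 = -1620*6 = -9720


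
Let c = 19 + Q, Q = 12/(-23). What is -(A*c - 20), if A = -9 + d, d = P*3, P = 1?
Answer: 3010/23 ≈ 130.87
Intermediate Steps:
Q = -12/23 (Q = 12*(-1/23) = -12/23 ≈ -0.52174)
d = 3 (d = 1*3 = 3)
A = -6 (A = -9 + 3 = -6)
c = 425/23 (c = 19 - 12/23 = 425/23 ≈ 18.478)
-(A*c - 20) = -(-6*425/23 - 20) = -(-2550/23 - 20) = -1*(-3010/23) = 3010/23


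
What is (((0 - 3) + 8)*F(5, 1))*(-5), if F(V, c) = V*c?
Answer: -125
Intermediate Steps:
(((0 - 3) + 8)*F(5, 1))*(-5) = (((0 - 3) + 8)*(5*1))*(-5) = ((-3 + 8)*5)*(-5) = (5*5)*(-5) = 25*(-5) = -125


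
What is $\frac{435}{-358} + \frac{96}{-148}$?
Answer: $- \frac{24687}{13246} \approx -1.8637$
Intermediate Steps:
$\frac{435}{-358} + \frac{96}{-148} = 435 \left(- \frac{1}{358}\right) + 96 \left(- \frac{1}{148}\right) = - \frac{435}{358} - \frac{24}{37} = - \frac{24687}{13246}$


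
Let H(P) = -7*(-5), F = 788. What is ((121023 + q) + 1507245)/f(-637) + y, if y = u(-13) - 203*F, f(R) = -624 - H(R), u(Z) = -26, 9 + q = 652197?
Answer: -107713866/659 ≈ -1.6345e+5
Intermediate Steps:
q = 652188 (q = -9 + 652197 = 652188)
H(P) = 35
f(R) = -659 (f(R) = -624 - 1*35 = -624 - 35 = -659)
y = -159990 (y = -26 - 203*788 = -26 - 159964 = -159990)
((121023 + q) + 1507245)/f(-637) + y = ((121023 + 652188) + 1507245)/(-659) - 159990 = (773211 + 1507245)*(-1/659) - 159990 = 2280456*(-1/659) - 159990 = -2280456/659 - 159990 = -107713866/659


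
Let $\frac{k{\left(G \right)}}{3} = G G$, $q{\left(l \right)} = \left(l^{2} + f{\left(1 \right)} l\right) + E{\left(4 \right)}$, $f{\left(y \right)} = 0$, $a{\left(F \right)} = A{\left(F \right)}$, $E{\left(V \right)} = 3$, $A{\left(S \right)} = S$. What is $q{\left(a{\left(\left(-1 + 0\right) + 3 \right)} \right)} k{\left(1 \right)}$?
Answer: $21$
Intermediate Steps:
$a{\left(F \right)} = F$
$q{\left(l \right)} = 3 + l^{2}$ ($q{\left(l \right)} = \left(l^{2} + 0 l\right) + 3 = \left(l^{2} + 0\right) + 3 = l^{2} + 3 = 3 + l^{2}$)
$k{\left(G \right)} = 3 G^{2}$ ($k{\left(G \right)} = 3 G G = 3 G^{2}$)
$q{\left(a{\left(\left(-1 + 0\right) + 3 \right)} \right)} k{\left(1 \right)} = \left(3 + \left(\left(-1 + 0\right) + 3\right)^{2}\right) 3 \cdot 1^{2} = \left(3 + \left(-1 + 3\right)^{2}\right) 3 \cdot 1 = \left(3 + 2^{2}\right) 3 = \left(3 + 4\right) 3 = 7 \cdot 3 = 21$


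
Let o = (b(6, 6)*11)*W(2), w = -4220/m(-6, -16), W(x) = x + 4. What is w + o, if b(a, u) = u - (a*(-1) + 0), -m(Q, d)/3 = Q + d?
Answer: 24026/33 ≈ 728.06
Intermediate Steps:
m(Q, d) = -3*Q - 3*d (m(Q, d) = -3*(Q + d) = -3*Q - 3*d)
W(x) = 4 + x
w = -2110/33 (w = -4220/(-3*(-6) - 3*(-16)) = -4220/(18 + 48) = -4220/66 = -4220*1/66 = -2110/33 ≈ -63.939)
b(a, u) = a + u (b(a, u) = u - (-a + 0) = u - (-1)*a = u + a = a + u)
o = 792 (o = ((6 + 6)*11)*(4 + 2) = (12*11)*6 = 132*6 = 792)
w + o = -2110/33 + 792 = 24026/33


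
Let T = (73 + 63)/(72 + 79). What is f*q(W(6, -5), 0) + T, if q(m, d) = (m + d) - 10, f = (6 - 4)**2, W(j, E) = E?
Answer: -8924/151 ≈ -59.099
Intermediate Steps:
f = 4 (f = 2**2 = 4)
q(m, d) = -10 + d + m (q(m, d) = (d + m) - 10 = -10 + d + m)
T = 136/151 ≈ 0.90066
f*q(W(6, -5), 0) + T = 4*(-10 + 0 - 5) + 136/151 = 4*(-15) + 136/151 = -60 + 136/151 = -8924/151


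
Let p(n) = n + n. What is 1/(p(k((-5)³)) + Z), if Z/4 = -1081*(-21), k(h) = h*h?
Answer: 1/122054 ≈ 8.1931e-6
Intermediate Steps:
k(h) = h²
p(n) = 2*n
Z = 90804 (Z = 4*(-1081*(-21)) = 4*22701 = 90804)
1/(p(k((-5)³)) + Z) = 1/(2*((-5)³)² + 90804) = 1/(2*(-125)² + 90804) = 1/(2*15625 + 90804) = 1/(31250 + 90804) = 1/122054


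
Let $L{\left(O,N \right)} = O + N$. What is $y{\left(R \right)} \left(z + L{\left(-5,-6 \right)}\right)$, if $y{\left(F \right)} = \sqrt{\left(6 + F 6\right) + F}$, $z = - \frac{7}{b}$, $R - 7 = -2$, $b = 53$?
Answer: $- \frac{590 \sqrt{41}}{53} \approx -71.28$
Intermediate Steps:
$L{\left(O,N \right)} = N + O$
$R = 5$ ($R = 7 - 2 = 5$)
$z = - \frac{7}{53} \approx -0.13208$
$y{\left(F \right)} = \sqrt{6 + 7 F}$ ($y{\left(F \right)} = \sqrt{\left(6 + 6 F\right) + F} = \sqrt{6 + 7 F}$)
$y{\left(R \right)} \left(z + L{\left(-5,-6 \right)}\right) = \sqrt{6 + 7 \cdot 5} \left(- \frac{7}{53} - 11\right) = \sqrt{6 + 35} \left(- \frac{7}{53} - 11\right) = \sqrt{41} \left(- \frac{590}{53}\right) = - \frac{590 \sqrt{41}}{53}$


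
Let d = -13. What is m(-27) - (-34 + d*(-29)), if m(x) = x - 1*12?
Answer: -382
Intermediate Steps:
m(x) = -12 + x (m(x) = x - 12 = -12 + x)
m(-27) - (-34 + d*(-29)) = (-12 - 27) - (-34 - 13*(-29)) = -39 - (-34 + 377) = -39 - 1*343 = -39 - 343 = -382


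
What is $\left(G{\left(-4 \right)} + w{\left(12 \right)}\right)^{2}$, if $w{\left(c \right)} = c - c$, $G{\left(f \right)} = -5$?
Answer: $25$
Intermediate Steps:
$w{\left(c \right)} = 0$
$\left(G{\left(-4 \right)} + w{\left(12 \right)}\right)^{2} = \left(-5 + 0\right)^{2} = \left(-5\right)^{2} = 25$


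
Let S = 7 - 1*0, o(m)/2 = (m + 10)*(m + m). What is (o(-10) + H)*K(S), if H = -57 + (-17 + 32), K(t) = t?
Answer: -294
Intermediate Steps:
o(m) = 4*m*(10 + m) (o(m) = 2*((m + 10)*(m + m)) = 2*((10 + m)*(2*m)) = 2*(2*m*(10 + m)) = 4*m*(10 + m))
S = 7 (S = 7 + 0 = 7)
H = -42 (H = -57 + 15 = -42)
(o(-10) + H)*K(S) = (4*(-10)*(10 - 10) - 42)*7 = (4*(-10)*0 - 42)*7 = (0 - 42)*7 = -42*7 = -294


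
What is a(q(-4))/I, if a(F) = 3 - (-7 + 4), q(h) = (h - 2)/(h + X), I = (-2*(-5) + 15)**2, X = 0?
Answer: 6/625 ≈ 0.0096000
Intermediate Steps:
I = 625 (I = (10 + 15)**2 = 25**2 = 625)
q(h) = (-2 + h)/h (q(h) = (h - 2)/(h + 0) = (-2 + h)/h)
a(F) = 6 (a(F) = 3 - 1*(-3) = 3 + 3 = 6)
a(q(-4))/I = 6/625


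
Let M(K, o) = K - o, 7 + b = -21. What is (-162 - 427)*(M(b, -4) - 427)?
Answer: 265639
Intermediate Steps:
b = -28 (b = -7 - 21 = -28)
(-162 - 427)*(M(b, -4) - 427) = (-162 - 427)*((-28 - 1*(-4)) - 427) = -589*((-28 + 4) - 427) = -589*(-24 - 427) = -589*(-451) = 265639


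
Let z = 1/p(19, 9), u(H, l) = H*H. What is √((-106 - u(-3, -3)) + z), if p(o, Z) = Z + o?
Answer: I*√22533/14 ≈ 10.722*I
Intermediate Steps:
u(H, l) = H²
z = 1/28 (z = 1/(9 + 19) = 1/28 ≈ 0.035714)
√((-106 - u(-3, -3)) + z) = √((-106 - 1*(-3)²) + 1/28) = √((-106 - 1*9) + 1/28) = √((-106 - 9) + 1/28) = √(-115 + 1/28) = √(-3219/28) = I*√22533/14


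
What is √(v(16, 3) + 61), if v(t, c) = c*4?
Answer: √73 ≈ 8.5440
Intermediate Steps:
v(t, c) = 4*c
√(v(16, 3) + 61) = √(4*3 + 61) = √(12 + 61) = √73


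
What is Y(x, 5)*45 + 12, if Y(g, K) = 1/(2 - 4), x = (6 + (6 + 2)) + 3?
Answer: -21/2 ≈ -10.500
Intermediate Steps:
x = 17 (x = (6 + 8) + 3 = 14 + 3 = 17)
Y(g, K) = -½ (Y(g, K) = 1/(-2) = -½)
Y(x, 5)*45 + 12 = -½*45 + 12 = -45/2 + 12 = -21/2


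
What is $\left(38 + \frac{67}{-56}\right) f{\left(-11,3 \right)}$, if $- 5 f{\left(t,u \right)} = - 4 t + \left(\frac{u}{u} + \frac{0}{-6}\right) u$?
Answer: $- \frac{96867}{280} \approx -345.95$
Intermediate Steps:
$f{\left(t,u \right)} = - \frac{u}{5} + \frac{4 t}{5}$ ($f{\left(t,u \right)} = - \frac{- 4 t + \left(\frac{u}{u} + \frac{0}{-6}\right) u}{5} = - \frac{- 4 t + \left(1 + 0 \left(- \frac{1}{6}\right)\right) u}{5} = - \frac{- 4 t + \left(1 + 0\right) u}{5} = - \frac{- 4 t + 1 u}{5} = - \frac{- 4 t + u}{5} = - \frac{u - 4 t}{5} = - \frac{u}{5} + \frac{4 t}{5}$)
$\left(38 + \frac{67}{-56}\right) f{\left(-11,3 \right)} = \left(38 + \frac{67}{-56}\right) \left(\left(- \frac{1}{5}\right) 3 + \frac{4}{5} \left(-11\right)\right) = \left(38 + 67 \left(- \frac{1}{56}\right)\right) \left(- \frac{3}{5} - \frac{44}{5}\right) = \left(38 - \frac{67}{56}\right) \left(- \frac{47}{5}\right) = \frac{2061}{56} \left(- \frac{47}{5}\right) = - \frac{96867}{280}$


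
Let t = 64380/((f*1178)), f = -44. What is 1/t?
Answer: -12958/16095 ≈ -0.80509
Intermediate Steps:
t = -16095/12958 (t = 64380/((-44*1178)) = 64380/(-51832) = 64380*(-1/51832) = -16095/12958 ≈ -1.2421)
1/t = 1/(-16095/12958) = -12958/16095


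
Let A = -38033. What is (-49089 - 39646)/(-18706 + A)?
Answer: 88735/56739 ≈ 1.5639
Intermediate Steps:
(-49089 - 39646)/(-18706 + A) = (-49089 - 39646)/(-18706 - 38033) = -88735/(-56739) = -88735*(-1/56739) = 88735/56739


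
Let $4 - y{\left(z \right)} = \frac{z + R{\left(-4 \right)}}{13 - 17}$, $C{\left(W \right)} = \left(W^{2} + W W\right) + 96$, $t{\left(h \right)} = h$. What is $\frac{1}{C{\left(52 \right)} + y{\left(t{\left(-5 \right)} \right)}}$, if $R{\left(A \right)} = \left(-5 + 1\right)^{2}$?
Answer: $\frac{4}{22043} \approx 0.00018146$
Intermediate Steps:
$R{\left(A \right)} = 16$ ($R{\left(A \right)} = \left(-4\right)^{2} = 16$)
$C{\left(W \right)} = 96 + 2 W^{2}$ ($C{\left(W \right)} = \left(W^{2} + W^{2}\right) + 96 = 2 W^{2} + 96 = 96 + 2 W^{2}$)
$y{\left(z \right)} = 8 + \frac{z}{4}$ ($y{\left(z \right)} = 4 - \frac{z + 16}{13 - 17} = 4 - \frac{16 + z}{-4} = 4 - \left(16 + z\right) \left(- \frac{1}{4}\right) = 4 - \left(-4 - \frac{z}{4}\right) = 4 + \left(4 + \frac{z}{4}\right) = 8 + \frac{z}{4}$)
$\frac{1}{C{\left(52 \right)} + y{\left(t{\left(-5 \right)} \right)}} = \frac{1}{\left(96 + 2 \cdot 52^{2}\right) + \left(8 + \frac{1}{4} \left(-5\right)\right)} = \frac{1}{\left(96 + 2 \cdot 2704\right) + \left(8 - \frac{5}{4}\right)} = \frac{1}{\left(96 + 5408\right) + \frac{27}{4}} = \frac{1}{5504 + \frac{27}{4}} = \frac{1}{\frac{22043}{4}} = \frac{4}{22043}$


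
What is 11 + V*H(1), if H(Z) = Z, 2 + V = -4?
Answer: 5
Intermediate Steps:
V = -6 (V = -2 - 4 = -6)
11 + V*H(1) = 11 - 6*1 = 11 - 6 = 5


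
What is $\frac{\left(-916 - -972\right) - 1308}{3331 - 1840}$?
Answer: $- \frac{1252}{1491} \approx -0.8397$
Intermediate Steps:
$\frac{\left(-916 - -972\right) - 1308}{3331 - 1840} = \frac{\left(-916 + 972\right) - 1308}{1491} = \left(56 - 1308\right) \frac{1}{1491} = \left(-1252\right) \frac{1}{1491} = - \frac{1252}{1491}$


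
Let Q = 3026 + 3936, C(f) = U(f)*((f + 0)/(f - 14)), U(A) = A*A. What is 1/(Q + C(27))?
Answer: 13/110189 ≈ 0.00011798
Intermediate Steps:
U(A) = A²
C(f) = f³/(-14 + f) (C(f) = f²*((f + 0)/(f - 14)) = f²*(f/(-14 + f)) = f³/(-14 + f))
Q = 6962
1/(Q + C(27)) = 1/(6962 + 27³/(-14 + 27)) = 1/(6962 + 19683/13) = 1/(110189/13) = 13/110189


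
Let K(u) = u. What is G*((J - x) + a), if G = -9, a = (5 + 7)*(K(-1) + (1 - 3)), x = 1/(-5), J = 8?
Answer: 1251/5 ≈ 250.20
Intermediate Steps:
x = -⅕ ≈ -0.20000
a = -36 (a = (5 + 7)*(-1 + (1 - 3)) = 12*(-1 - 2) = 12*(-3) = -36)
G*((J - x) + a) = -9*((8 - 1*(-⅕)) - 36) = -9*((8 + ⅕) - 36) = -9*(41/5 - 36) = -9*(-139/5) = 1251/5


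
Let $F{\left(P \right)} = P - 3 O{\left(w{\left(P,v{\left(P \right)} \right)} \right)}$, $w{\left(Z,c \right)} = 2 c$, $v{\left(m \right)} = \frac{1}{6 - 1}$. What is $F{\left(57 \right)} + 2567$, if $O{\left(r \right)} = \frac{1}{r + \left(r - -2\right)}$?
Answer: $\frac{36721}{14} \approx 2622.9$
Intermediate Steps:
$v{\left(m \right)} = \frac{1}{5}$
$O{\left(r \right)} = \frac{1}{2 + 2 r}$ ($O{\left(r \right)} = \frac{1}{r + \left(r + 2\right)} = \frac{1}{r + \left(2 + r\right)} = \frac{1}{2 + 2 r}$)
$F{\left(P \right)} = - \frac{15}{14} + P$ ($F{\left(P \right)} = P - 3 \frac{1}{2 \left(1 + 2 \cdot \frac{1}{5}\right)} = P - 3 \frac{1}{2 \left(1 + \frac{2}{5}\right)} = P - 3 \frac{1}{2 \cdot \frac{7}{5}} = P - 3 \cdot \frac{1}{2} \cdot \frac{5}{7} = P - \frac{15}{14} = - \frac{15}{14} + P$)
$F{\left(57 \right)} + 2567 = \left(- \frac{15}{14} + 57\right) + 2567 = \frac{783}{14} + 2567 = \frac{36721}{14}$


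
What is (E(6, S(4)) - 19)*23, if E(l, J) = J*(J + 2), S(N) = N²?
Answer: 6187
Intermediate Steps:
E(l, J) = J*(2 + J)
(E(6, S(4)) - 19)*23 = (4²*(2 + 4²) - 19)*23 = (16*(2 + 16) - 19)*23 = (16*18 - 19)*23 = (288 - 19)*23 = 269*23 = 6187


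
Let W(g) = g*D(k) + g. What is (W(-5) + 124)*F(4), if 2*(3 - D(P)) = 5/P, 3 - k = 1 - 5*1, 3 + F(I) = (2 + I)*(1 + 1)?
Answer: 13329/14 ≈ 952.07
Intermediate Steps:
F(I) = 1 + 2*I (F(I) = -3 + (2 + I)*(1 + 1) = -3 + (2 + I)*2 = -3 + (4 + 2*I) = 1 + 2*I)
k = 7 (k = 3 - (1 - 5*1) = 3 - (1 - 5) = 3 - 1*(-4) = 3 + 4 = 7)
D(P) = 3 - 5/(2*P)
W(g) = 51*g/14 (W(g) = g*(3 - 5/2/7) + g = g*(3 - 5/2*1/7) + g = g*(3 - 5/14) + g = g*(37/14) + g = 37*g/14 + g = 51*g/14)
(W(-5) + 124)*F(4) = ((51/14)*(-5) + 124)*(1 + 2*4) = (-255/14 + 124)*(1 + 8) = (1481/14)*9 = 13329/14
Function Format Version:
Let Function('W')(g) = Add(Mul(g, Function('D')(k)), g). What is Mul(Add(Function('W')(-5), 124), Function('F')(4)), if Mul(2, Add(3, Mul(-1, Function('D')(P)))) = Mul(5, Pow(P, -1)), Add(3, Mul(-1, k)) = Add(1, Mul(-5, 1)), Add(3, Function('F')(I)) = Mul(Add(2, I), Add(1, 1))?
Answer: Rational(13329, 14) ≈ 952.07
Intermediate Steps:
Function('F')(I) = Add(1, Mul(2, I)) (Function('F')(I) = Add(-3, Mul(Add(2, I), Add(1, 1))) = Add(-3, Mul(Add(2, I), 2)) = Add(-3, Add(4, Mul(2, I))) = Add(1, Mul(2, I)))
k = 7 (k = Add(3, Mul(-1, Add(1, Mul(-5, 1)))) = Add(3, Mul(-1, Add(1, -5))) = Add(3, Mul(-1, -4)) = Add(3, 4) = 7)
Function('D')(P) = Add(3, Mul(Rational(-5, 2), Pow(P, -1))) (Function('D')(P) = Add(3, Mul(Rational(-1, 2), Mul(5, Pow(P, -1)))) = Add(3, Mul(Rational(-5, 2), Pow(P, -1))))
Function('W')(g) = Mul(Rational(51, 14), g) (Function('W')(g) = Add(Mul(g, Add(3, Mul(Rational(-5, 2), Pow(7, -1)))), g) = Add(Mul(g, Add(3, Mul(Rational(-5, 2), Rational(1, 7)))), g) = Add(Mul(g, Add(3, Rational(-5, 14))), g) = Add(Mul(g, Rational(37, 14)), g) = Add(Mul(Rational(37, 14), g), g) = Mul(Rational(51, 14), g))
Mul(Add(Function('W')(-5), 124), Function('F')(4)) = Mul(Add(Mul(Rational(51, 14), -5), 124), Add(1, Mul(2, 4))) = Mul(Add(Rational(-255, 14), 124), Add(1, 8)) = Mul(Rational(1481, 14), 9) = Rational(13329, 14)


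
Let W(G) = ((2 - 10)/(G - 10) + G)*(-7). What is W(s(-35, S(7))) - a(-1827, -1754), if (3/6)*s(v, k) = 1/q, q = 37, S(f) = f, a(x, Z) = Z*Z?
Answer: -5236240459/1702 ≈ -3.0765e+6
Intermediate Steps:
a(x, Z) = Z²
s(v, k) = 2/37
W(G) = -7*G + 56/(-10 + G) (W(G) = (-8/(-10 + G) + G)*(-7) = (G - 8/(-10 + G))*(-7) = -7*G + 56/(-10 + G))
W(s(-35, S(7))) - a(-1827, -1754) = 7*(8 - (2/37)² + 10*(2/37))/(-10 + 2/37) - 1*(-1754)² = 7*(8 - 1*4/1369 + 20/37)/(-368/37) - 1*3076516 = 7*(-37/368)*(8 - 4/1369 + 20/37) - 3076516 = 7*(-37/368)*(11688/1369) - 3076516 = -10227/1702 - 3076516 = -5236240459/1702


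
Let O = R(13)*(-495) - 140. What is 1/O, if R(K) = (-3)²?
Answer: -1/4595 ≈ -0.00021763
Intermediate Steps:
R(K) = 9
O = -4595 (O = 9*(-495) - 140 = -4455 - 140 = -4595)
1/O = 1/(-4595) = -1/4595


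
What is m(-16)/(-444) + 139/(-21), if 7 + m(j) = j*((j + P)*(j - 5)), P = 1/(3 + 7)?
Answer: 28123/5180 ≈ 5.4292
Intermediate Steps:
P = 1/10 ≈ 0.10000
m(j) = -7 + j*(-5 + j)*(1/10 + j) (m(j) = -7 + j*((j + 1/10)*(j - 5)) = -7 + j*((1/10 + j)*(-5 + j)) = -7 + j*((-5 + j)*(1/10 + j)) = -7 + j*(-5 + j)*(1/10 + j))
m(-16)/(-444) + 139/(-21) = (-7 + (-16)**3 - 49/10*(-16)**2 - 1/2*(-16))/(-444) + 139/(-21) = (-7 - 4096 - 49/10*256 + 8)*(-1/444) + 139*(-1/21) = (-7 - 4096 - 6272/5 + 8)*(-1/444) - 139/21 = -26747/5*(-1/444) - 139/21 = 26747/2220 - 139/21 = 28123/5180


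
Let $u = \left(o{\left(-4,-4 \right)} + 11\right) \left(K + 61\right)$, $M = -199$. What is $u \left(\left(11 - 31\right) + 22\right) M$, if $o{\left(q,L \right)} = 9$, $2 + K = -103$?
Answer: $350240$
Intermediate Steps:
$K = -105$ ($K = -2 - 103 = -105$)
$u = -880$ ($u = \left(9 + 11\right) \left(-105 + 61\right) = 20 \left(-44\right) = -880$)
$u \left(\left(11 - 31\right) + 22\right) M = - 880 \left(\left(11 - 31\right) + 22\right) \left(-199\right) = - 880 \left(-20 + 22\right) \left(-199\right) = \left(-880\right) 2 \left(-199\right) = \left(-1760\right) \left(-199\right) = 350240$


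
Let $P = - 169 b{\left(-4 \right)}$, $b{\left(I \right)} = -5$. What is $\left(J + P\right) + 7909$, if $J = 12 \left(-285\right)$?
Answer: $5334$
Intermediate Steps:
$P = 845$ ($P = \left(-169\right) \left(-5\right) = 845$)
$J = -3420$
$\left(J + P\right) + 7909 = \left(-3420 + 845\right) + 7909 = -2575 + 7909 = 5334$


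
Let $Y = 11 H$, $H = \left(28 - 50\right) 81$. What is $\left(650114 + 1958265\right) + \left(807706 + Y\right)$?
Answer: $3396483$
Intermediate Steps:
$H = -1782$ ($H = \left(-22\right) 81 = -1782$)
$Y = -19602$ ($Y = 11 \left(-1782\right) = -19602$)
$\left(650114 + 1958265\right) + \left(807706 + Y\right) = \left(650114 + 1958265\right) + \left(807706 - 19602\right) = 2608379 + 788104 = 3396483$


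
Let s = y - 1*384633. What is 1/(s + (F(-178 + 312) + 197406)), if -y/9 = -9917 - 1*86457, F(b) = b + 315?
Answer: 1/680588 ≈ 1.4693e-6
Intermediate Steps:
F(b) = 315 + b
y = 867366 (y = -9*(-9917 - 1*86457) = -9*(-9917 - 86457) = -9*(-96374) = 867366)
s = 482733 (s = 867366 - 1*384633 = 867366 - 384633 = 482733)
1/(s + (F(-178 + 312) + 197406)) = 1/(482733 + ((315 + (-178 + 312)) + 197406)) = 1/(482733 + ((315 + 134) + 197406)) = 1/(482733 + (449 + 197406)) = 1/(482733 + 197855) = 1/680588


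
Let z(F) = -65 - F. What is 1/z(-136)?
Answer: 1/71 ≈ 0.014085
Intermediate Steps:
1/z(-136) = 1/(-65 - 1*(-136)) = 1/(-65 + 136) = 1/71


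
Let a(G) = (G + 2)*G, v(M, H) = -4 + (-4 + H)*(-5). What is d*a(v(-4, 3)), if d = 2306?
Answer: 6918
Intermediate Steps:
v(M, H) = 16 - 5*H (v(M, H) = -4 + (20 - 5*H) = 16 - 5*H)
a(G) = G*(2 + G) (a(G) = (2 + G)*G = G*(2 + G))
d*a(v(-4, 3)) = 2306*((16 - 5*3)*(2 + (16 - 5*3))) = 2306*((16 - 15)*(2 + (16 - 15))) = 2306*(1*(2 + 1)) = 2306*(1*3) = 2306*3 = 6918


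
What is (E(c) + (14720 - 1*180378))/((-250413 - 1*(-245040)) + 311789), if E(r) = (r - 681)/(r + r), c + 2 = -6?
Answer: -2649839/4902656 ≈ -0.54049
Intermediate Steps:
c = -8 (c = -2 - 6 = -8)
E(r) = (-681 + r)/(2*r) (E(r) = (-681 + r)/((2*r)) = (-681 + r)*(1/(2*r)) = (-681 + r)/(2*r))
(E(c) + (14720 - 1*180378))/((-250413 - 1*(-245040)) + 311789) = ((½)*(-681 - 8)/(-8) + (14720 - 1*180378))/((-250413 - 1*(-245040)) + 311789) = ((½)*(-⅛)*(-689) + (14720 - 180378))/((-250413 + 245040) + 311789) = (689/16 - 165658)/(-5373 + 311789) = -2649839/16/306416 = -2649839/16*1/306416 = -2649839/4902656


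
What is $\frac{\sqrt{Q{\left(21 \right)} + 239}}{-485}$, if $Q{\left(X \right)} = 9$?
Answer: $- \frac{2 \sqrt{62}}{485} \approx -0.03247$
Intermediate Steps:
$\frac{\sqrt{Q{\left(21 \right)} + 239}}{-485} = \frac{\sqrt{9 + 239}}{-485} = \sqrt{248} \left(- \frac{1}{485}\right) = 2 \sqrt{62} \left(- \frac{1}{485}\right) = - \frac{2 \sqrt{62}}{485}$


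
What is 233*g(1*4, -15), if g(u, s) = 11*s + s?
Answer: -41940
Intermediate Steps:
g(u, s) = 12*s
233*g(1*4, -15) = 233*(12*(-15)) = 233*(-180) = -41940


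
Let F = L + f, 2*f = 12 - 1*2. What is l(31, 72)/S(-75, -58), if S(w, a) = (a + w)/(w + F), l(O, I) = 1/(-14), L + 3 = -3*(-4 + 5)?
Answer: -2/49 ≈ -0.040816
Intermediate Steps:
f = 5 (f = (12 - 1*2)/2 = (12 - 2)/2 = (1/2)*10 = 5)
L = -6 (L = -3 - 3*(-4 + 5) = -3 - 3*1 = -3 - 3 = -6)
F = -1 (F = -6 + 5 = -1)
l(O, I) = -1/14
S(w, a) = (a + w)/(-1 + w) (S(w, a) = (a + w)/(w - 1) = (a + w)/(-1 + w))
l(31, 72)/S(-75, -58) = -(-1 - 75)/(-58 - 75)/14 = -1/(14*(-133/(-76))) = -1/(14*((-1/76*(-133)))) = -1/(14*7/4) = -1/14*4/7 = -2/49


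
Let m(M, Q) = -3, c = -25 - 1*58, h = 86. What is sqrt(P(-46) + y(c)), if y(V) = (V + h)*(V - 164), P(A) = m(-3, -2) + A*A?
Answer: 14*sqrt(7) ≈ 37.041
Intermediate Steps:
c = -83 (c = -25 - 58 = -83)
P(A) = -3 + A**2 (P(A) = -3 + A*A = -3 + A**2)
y(V) = (-164 + V)*(86 + V) (y(V) = (V + 86)*(V - 164) = (86 + V)*(-164 + V) = (-164 + V)*(86 + V))
sqrt(P(-46) + y(c)) = sqrt((-3 + (-46)**2) + (-14104 + (-83)**2 - 78*(-83))) = sqrt((-3 + 2116) + (-14104 + 6889 + 6474)) = sqrt(2113 - 741) = sqrt(1372) = 14*sqrt(7)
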